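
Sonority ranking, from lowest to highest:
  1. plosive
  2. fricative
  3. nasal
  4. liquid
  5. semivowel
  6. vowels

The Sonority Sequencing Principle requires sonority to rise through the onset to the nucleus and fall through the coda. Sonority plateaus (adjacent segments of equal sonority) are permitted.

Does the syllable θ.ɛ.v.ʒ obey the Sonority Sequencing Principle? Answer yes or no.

Onset: /θ/ is a fricative (sonority 2); then the nucleus /ɛ/ (sonority 6).
Onset profile 2-6 — rises to the nucleus.
Coda: /v/ is a fricative (sonority 2), /ʒ/ is a fricative (sonority 2).
Coda profile 6-2-2 — falls from the nucleus.

yes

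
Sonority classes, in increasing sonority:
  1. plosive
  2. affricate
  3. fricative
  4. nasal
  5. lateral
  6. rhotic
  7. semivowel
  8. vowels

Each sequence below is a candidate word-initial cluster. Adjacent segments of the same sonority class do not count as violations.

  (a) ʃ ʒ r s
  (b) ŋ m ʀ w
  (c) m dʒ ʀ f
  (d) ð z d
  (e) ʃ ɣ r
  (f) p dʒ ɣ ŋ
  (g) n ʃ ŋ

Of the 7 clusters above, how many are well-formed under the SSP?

3

(a) sonority 3-3-6-3: ill-formed.
(b) sonority 4-4-6-7: well-formed.
(c) sonority 4-2-6-3: ill-formed.
(d) sonority 3-3-1: ill-formed.
(e) sonority 3-3-6: well-formed.
(f) sonority 1-2-3-4: well-formed.
(g) sonority 4-3-4: ill-formed.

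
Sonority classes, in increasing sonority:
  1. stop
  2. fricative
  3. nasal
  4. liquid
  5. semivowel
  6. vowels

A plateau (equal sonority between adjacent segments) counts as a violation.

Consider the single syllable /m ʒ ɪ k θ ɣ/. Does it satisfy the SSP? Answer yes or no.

no

Onset: /m/ is a nasal (sonority 3), /ʒ/ is a fricative (sonority 2); then the nucleus /ɪ/ (sonority 6).
Onset profile 3-2-6 — does not strictly rise throughout.
Coda: /k/ is a stop (sonority 1), /θ/ is a fricative (sonority 2), /ɣ/ is a fricative (sonority 2).
Coda profile 6-1-2-2 — does not strictly fall throughout.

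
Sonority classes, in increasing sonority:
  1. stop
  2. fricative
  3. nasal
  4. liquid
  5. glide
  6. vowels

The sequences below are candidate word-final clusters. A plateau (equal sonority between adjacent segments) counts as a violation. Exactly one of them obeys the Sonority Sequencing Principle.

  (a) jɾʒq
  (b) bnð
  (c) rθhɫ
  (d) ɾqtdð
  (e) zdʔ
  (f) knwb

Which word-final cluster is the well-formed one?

(a) 5-4-2-1 → obeys
(b) 1-3-2 → violates
(c) 4-2-2-4 → violates
(d) 4-1-1-1-2 → violates
(e) 2-1-1 → violates
(f) 1-3-5-1 → violates

a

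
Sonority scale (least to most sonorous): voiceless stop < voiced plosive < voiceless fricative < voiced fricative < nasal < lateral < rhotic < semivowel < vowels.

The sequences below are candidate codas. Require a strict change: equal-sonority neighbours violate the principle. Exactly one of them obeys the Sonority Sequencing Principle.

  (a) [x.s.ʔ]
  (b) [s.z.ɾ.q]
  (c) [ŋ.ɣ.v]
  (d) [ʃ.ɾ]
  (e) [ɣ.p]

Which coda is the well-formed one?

(a) [x.s.ʔ]: profile 3-3-1 — violates.
(b) [s.z.ɾ.q]: profile 3-4-7-1 — violates.
(c) [ŋ.ɣ.v]: profile 5-4-4 — violates.
(d) [ʃ.ɾ]: profile 3-7 — violates.
(e) [ɣ.p]: profile 4-1 — obeys.

e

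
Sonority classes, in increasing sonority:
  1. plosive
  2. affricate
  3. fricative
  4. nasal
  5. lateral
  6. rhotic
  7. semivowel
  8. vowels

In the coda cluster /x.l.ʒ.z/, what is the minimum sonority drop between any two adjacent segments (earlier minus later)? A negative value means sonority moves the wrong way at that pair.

/x/ is a fricative (sonority 3).
/l/ is a lateral (sonority 5).
/ʒ/ is a fricative (sonority 3).
/z/ is a fricative (sonority 3).
/x/→/l/: change -2.
/l/→/ʒ/: change +2.
/ʒ/→/z/: change +0.
Minimum = -2.

-2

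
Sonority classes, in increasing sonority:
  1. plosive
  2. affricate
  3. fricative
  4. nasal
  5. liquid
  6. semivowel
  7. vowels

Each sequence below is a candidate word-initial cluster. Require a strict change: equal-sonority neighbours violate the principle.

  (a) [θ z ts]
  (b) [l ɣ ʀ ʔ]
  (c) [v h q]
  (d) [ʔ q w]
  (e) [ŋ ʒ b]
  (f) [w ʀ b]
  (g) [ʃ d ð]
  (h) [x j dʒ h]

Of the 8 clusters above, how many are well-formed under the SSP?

(a) sonority 3-3-2: ill-formed.
(b) sonority 5-3-5-1: ill-formed.
(c) sonority 3-3-1: ill-formed.
(d) sonority 1-1-6: ill-formed.
(e) sonority 4-3-1: ill-formed.
(f) sonority 6-5-1: ill-formed.
(g) sonority 3-1-3: ill-formed.
(h) sonority 3-6-2-3: ill-formed.

0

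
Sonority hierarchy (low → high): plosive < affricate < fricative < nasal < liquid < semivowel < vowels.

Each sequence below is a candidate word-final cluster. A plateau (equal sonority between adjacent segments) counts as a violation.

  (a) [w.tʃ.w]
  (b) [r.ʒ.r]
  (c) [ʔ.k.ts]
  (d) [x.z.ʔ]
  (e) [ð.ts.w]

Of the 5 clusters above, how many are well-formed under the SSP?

(a) [w.tʃ.w]: profile 6-2-6 — violates.
(b) [r.ʒ.r]: profile 5-3-5 — violates.
(c) [ʔ.k.ts]: profile 1-1-2 — violates.
(d) [x.z.ʔ]: profile 3-3-1 — violates.
(e) [ð.ts.w]: profile 3-2-6 — violates.

0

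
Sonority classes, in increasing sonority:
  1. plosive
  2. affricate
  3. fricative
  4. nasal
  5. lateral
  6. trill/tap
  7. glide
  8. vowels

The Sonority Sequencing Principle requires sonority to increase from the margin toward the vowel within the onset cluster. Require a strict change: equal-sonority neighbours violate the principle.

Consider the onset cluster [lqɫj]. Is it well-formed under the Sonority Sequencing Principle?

no

/l/: lateral = 5.
/q/: plosive = 1.
/ɫ/: lateral = 5.
/j/: glide = 7.
The profile is 5-1-5-7. Between /l/ (5) and /q/ (1) sonority does not rise, so the cluster violates the SSP.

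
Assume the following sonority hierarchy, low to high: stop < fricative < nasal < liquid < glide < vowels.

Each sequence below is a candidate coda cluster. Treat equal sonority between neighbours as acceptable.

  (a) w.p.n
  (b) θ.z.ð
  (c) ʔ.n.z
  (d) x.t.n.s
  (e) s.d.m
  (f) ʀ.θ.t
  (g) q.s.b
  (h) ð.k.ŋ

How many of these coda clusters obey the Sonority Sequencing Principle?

2

(a) sonority 5-1-3: ill-formed.
(b) sonority 2-2-2: well-formed.
(c) sonority 1-3-2: ill-formed.
(d) sonority 2-1-3-2: ill-formed.
(e) sonority 2-1-3: ill-formed.
(f) sonority 4-2-1: well-formed.
(g) sonority 1-2-1: ill-formed.
(h) sonority 2-1-3: ill-formed.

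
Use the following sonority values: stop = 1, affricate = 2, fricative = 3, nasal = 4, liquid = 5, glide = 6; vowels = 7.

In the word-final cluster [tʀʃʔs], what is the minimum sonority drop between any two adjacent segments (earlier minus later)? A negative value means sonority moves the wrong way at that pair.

-4

/t/ — stop, sonority 1.
/ʀ/ — liquid, sonority 5.
/ʃ/ — fricative, sonority 3.
/ʔ/ — stop, sonority 1.
/s/ — fricative, sonority 3.
/t/→/ʀ/: change -4.
/ʀ/→/ʃ/: change +2.
/ʃ/→/ʔ/: change +2.
/ʔ/→/s/: change -2.
Minimum = -4.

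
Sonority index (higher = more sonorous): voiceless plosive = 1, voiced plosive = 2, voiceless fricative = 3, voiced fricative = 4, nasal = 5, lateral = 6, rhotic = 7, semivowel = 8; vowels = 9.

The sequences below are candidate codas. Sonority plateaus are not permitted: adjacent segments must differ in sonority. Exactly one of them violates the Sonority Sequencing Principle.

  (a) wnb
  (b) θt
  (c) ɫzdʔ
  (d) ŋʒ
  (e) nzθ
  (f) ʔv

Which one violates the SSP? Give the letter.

(a) sonority 8-5-2: well-formed.
(b) sonority 3-1: well-formed.
(c) sonority 6-4-2-1: well-formed.
(d) sonority 5-4: well-formed.
(e) sonority 5-4-3: well-formed.
(f) sonority 1-4: ill-formed.

f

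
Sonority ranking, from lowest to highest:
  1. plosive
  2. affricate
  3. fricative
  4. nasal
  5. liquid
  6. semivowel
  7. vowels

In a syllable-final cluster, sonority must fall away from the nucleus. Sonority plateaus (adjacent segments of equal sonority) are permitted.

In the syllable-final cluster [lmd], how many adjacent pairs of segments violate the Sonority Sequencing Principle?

/l/ — liquid, sonority 5.
/m/ — nasal, sonority 4.
/d/ — plosive, sonority 1.
/l/→/m/: 5→4 (falls) — ok.
/m/→/d/: 4→1 (falls) — ok.

0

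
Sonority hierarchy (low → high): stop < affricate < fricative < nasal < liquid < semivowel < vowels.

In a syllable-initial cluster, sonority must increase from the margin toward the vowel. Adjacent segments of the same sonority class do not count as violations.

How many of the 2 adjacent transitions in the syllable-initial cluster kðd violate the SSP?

1

/k/ — stop, sonority 1.
/ð/ — fricative, sonority 3.
/d/ — stop, sonority 1.
/k/→/ð/: 1→3 (rises) — ok.
/ð/→/d/: 3→1 (does not rise) — violation.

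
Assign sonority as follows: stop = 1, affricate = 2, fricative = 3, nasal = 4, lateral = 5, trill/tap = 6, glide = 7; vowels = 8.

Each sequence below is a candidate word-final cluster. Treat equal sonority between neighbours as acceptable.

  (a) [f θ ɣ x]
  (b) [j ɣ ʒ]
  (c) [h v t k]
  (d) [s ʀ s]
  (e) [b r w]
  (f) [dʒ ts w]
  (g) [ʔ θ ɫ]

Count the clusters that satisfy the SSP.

3

(a) 3-3-3-3 → obeys
(b) 7-3-3 → obeys
(c) 3-3-1-1 → obeys
(d) 3-6-3 → violates
(e) 1-6-7 → violates
(f) 2-2-7 → violates
(g) 1-3-5 → violates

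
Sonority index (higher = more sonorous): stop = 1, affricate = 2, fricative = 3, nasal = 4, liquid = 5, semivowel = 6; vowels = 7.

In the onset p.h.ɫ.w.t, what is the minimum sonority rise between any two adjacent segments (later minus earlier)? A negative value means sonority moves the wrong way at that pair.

-5

/p/: stop = 1.
/h/: fricative = 3.
/ɫ/: liquid = 5.
/w/: semivowel = 6.
/t/: stop = 1.
/p/→/h/: change +2.
/h/→/ɫ/: change +2.
/ɫ/→/w/: change +1.
/w/→/t/: change -5.
Minimum = -5.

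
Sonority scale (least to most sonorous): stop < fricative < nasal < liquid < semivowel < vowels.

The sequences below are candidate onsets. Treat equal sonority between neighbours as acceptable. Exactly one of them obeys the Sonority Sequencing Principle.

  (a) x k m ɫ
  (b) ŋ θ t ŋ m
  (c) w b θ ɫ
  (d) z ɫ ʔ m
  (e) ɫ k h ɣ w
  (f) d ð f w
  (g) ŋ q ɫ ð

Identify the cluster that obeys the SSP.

f

(a) sonority 2-1-3-4: ill-formed.
(b) sonority 3-2-1-3-3: ill-formed.
(c) sonority 5-1-2-4: ill-formed.
(d) sonority 2-4-1-3: ill-formed.
(e) sonority 4-1-2-2-5: ill-formed.
(f) sonority 1-2-2-5: well-formed.
(g) sonority 3-1-4-2: ill-formed.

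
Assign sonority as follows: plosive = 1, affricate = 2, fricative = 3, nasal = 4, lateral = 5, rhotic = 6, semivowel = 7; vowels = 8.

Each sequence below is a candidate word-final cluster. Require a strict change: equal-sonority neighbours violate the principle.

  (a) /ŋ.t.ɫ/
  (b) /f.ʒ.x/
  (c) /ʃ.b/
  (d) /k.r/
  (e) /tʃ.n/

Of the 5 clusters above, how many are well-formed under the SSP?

(a) /ŋ.t.ɫ/: profile 4-1-5 — violates.
(b) /f.ʒ.x/: profile 3-3-3 — violates.
(c) /ʃ.b/: profile 3-1 — obeys.
(d) /k.r/: profile 1-6 — violates.
(e) /tʃ.n/: profile 2-4 — violates.

1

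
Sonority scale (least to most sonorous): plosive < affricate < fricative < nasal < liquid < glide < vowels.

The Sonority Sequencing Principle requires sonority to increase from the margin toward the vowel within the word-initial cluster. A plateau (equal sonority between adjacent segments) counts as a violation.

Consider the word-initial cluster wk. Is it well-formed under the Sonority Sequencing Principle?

/w/ — glide, sonority 6.
/k/ — plosive, sonority 1.
The profile is 6-1. Between /w/ (6) and /k/ (1) sonority does not rise, so the cluster violates the SSP.

no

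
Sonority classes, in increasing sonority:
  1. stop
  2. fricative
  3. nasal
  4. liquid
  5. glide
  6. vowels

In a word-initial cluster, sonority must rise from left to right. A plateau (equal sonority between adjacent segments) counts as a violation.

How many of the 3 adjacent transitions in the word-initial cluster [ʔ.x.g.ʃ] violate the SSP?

1

/ʔ/ — stop, sonority 1.
/x/ — fricative, sonority 2.
/g/ — stop, sonority 1.
/ʃ/ — fricative, sonority 2.
/ʔ/→/x/: 1→2 (rises) — ok.
/x/→/g/: 2→1 (does not rise) — violation.
/g/→/ʃ/: 1→2 (rises) — ok.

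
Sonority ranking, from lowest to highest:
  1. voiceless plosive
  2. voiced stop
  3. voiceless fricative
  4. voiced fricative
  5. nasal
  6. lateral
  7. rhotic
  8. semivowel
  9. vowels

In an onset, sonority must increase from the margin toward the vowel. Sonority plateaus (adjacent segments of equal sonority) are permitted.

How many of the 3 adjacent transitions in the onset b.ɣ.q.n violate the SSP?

1

/b/ — voiced stop, sonority 2.
/ɣ/ — voiced fricative, sonority 4.
/q/ — voiceless plosive, sonority 1.
/n/ — nasal, sonority 5.
/b/→/ɣ/: 2→4 (rises) — ok.
/ɣ/→/q/: 4→1 (does not rise) — violation.
/q/→/n/: 1→5 (rises) — ok.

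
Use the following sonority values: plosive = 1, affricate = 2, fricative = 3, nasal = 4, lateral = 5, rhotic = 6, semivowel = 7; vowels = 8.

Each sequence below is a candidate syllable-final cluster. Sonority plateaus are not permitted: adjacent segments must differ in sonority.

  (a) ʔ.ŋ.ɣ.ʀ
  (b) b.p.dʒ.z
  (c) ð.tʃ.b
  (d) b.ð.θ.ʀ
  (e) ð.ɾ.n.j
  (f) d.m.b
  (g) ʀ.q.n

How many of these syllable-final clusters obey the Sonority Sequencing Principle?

1

(a) ʔ.ŋ.ɣ.ʀ: profile 1-4-3-6 — violates.
(b) b.p.dʒ.z: profile 1-1-2-3 — violates.
(c) ð.tʃ.b: profile 3-2-1 — obeys.
(d) b.ð.θ.ʀ: profile 1-3-3-6 — violates.
(e) ð.ɾ.n.j: profile 3-6-4-7 — violates.
(f) d.m.b: profile 1-4-1 — violates.
(g) ʀ.q.n: profile 6-1-4 — violates.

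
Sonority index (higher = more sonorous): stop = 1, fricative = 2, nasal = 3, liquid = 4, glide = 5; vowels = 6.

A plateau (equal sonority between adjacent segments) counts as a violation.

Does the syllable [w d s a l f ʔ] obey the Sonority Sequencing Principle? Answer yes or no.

Onset: /w/ is a glide (sonority 5), /d/ is a stop (sonority 1), /s/ is a fricative (sonority 2); then the nucleus /a/ (sonority 6).
Onset profile 5-1-2-6 — does not strictly rise throughout.
Coda: /l/ is a liquid (sonority 4), /f/ is a fricative (sonority 2), /ʔ/ is a stop (sonority 1).
Coda profile 6-4-2-1 — falls from the nucleus.

no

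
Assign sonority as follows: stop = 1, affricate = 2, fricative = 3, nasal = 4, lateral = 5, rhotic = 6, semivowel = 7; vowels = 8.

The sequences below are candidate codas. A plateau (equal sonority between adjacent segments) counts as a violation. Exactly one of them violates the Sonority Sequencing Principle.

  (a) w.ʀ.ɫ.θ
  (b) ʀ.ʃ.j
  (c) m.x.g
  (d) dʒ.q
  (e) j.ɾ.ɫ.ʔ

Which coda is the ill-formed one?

b

(a) sonority 7-6-5-3: well-formed.
(b) sonority 6-3-7: ill-formed.
(c) sonority 4-3-1: well-formed.
(d) sonority 2-1: well-formed.
(e) sonority 7-6-5-1: well-formed.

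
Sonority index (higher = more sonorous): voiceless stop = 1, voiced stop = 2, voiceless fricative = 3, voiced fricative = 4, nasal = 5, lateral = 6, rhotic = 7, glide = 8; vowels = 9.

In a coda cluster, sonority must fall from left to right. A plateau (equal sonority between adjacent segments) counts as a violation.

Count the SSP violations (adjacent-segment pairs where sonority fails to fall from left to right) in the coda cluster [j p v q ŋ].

/j/ is a glide (sonority 8).
/p/ is a voiceless stop (sonority 1).
/v/ is a voiced fricative (sonority 4).
/q/ is a voiceless stop (sonority 1).
/ŋ/ is a nasal (sonority 5).
/j/→/p/: 8→1 (falls) — ok.
/p/→/v/: 1→4 (does not fall) — violation.
/v/→/q/: 4→1 (falls) — ok.
/q/→/ŋ/: 1→5 (does not fall) — violation.

2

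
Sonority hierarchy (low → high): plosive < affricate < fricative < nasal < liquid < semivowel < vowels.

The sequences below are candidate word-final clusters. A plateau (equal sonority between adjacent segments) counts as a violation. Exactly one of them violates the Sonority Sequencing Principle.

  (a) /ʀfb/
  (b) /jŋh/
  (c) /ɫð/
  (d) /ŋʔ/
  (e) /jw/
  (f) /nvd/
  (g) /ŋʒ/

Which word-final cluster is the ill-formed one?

(a) sonority 5-3-1: well-formed.
(b) sonority 6-4-3: well-formed.
(c) sonority 5-3: well-formed.
(d) sonority 4-1: well-formed.
(e) sonority 6-6: ill-formed.
(f) sonority 4-3-1: well-formed.
(g) sonority 4-3: well-formed.

e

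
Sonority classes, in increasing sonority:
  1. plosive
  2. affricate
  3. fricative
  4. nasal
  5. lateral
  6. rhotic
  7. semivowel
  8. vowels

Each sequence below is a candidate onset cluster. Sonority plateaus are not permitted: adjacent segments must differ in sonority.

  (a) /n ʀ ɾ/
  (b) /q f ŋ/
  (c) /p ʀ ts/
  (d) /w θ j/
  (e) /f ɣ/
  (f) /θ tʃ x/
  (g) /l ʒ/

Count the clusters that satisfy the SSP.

(a) /n ʀ ɾ/: profile 4-6-6 — violates.
(b) /q f ŋ/: profile 1-3-4 — obeys.
(c) /p ʀ ts/: profile 1-6-2 — violates.
(d) /w θ j/: profile 7-3-7 — violates.
(e) /f ɣ/: profile 3-3 — violates.
(f) /θ tʃ x/: profile 3-2-3 — violates.
(g) /l ʒ/: profile 5-3 — violates.

1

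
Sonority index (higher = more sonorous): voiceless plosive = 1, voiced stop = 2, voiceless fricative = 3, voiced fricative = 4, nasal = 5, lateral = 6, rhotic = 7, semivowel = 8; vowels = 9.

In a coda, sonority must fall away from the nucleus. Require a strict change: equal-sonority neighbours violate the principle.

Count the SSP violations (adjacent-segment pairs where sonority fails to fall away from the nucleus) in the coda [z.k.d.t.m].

2

/z/ is a voiced fricative (sonority 4).
/k/ is a voiceless plosive (sonority 1).
/d/ is a voiced stop (sonority 2).
/t/ is a voiceless plosive (sonority 1).
/m/ is a nasal (sonority 5).
/z/→/k/: 4→1 (falls) — ok.
/k/→/d/: 1→2 (does not fall) — violation.
/d/→/t/: 2→1 (falls) — ok.
/t/→/m/: 1→5 (does not fall) — violation.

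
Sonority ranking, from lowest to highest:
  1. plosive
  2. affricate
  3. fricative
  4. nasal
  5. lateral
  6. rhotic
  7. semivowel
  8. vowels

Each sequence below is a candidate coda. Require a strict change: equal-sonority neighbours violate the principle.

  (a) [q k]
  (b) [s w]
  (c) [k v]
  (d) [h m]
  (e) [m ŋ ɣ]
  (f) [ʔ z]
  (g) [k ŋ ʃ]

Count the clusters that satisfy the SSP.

0

(a) [q k]: profile 1-1 — violates.
(b) [s w]: profile 3-7 — violates.
(c) [k v]: profile 1-3 — violates.
(d) [h m]: profile 3-4 — violates.
(e) [m ŋ ɣ]: profile 4-4-3 — violates.
(f) [ʔ z]: profile 1-3 — violates.
(g) [k ŋ ʃ]: profile 1-4-3 — violates.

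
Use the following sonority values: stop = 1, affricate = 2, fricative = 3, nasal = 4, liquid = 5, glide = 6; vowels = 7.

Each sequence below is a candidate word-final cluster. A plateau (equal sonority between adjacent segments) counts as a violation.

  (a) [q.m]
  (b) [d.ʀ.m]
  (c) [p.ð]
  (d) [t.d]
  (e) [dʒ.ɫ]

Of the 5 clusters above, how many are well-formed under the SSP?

0

(a) sonority 1-4: ill-formed.
(b) sonority 1-5-4: ill-formed.
(c) sonority 1-3: ill-formed.
(d) sonority 1-1: ill-formed.
(e) sonority 2-5: ill-formed.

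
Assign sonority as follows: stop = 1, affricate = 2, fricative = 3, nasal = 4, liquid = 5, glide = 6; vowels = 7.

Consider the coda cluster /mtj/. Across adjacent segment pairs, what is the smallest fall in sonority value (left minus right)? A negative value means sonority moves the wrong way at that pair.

-5

/m/: nasal = 4.
/t/: stop = 1.
/j/: glide = 6.
/m/→/t/: change +3.
/t/→/j/: change -5.
Minimum = -5.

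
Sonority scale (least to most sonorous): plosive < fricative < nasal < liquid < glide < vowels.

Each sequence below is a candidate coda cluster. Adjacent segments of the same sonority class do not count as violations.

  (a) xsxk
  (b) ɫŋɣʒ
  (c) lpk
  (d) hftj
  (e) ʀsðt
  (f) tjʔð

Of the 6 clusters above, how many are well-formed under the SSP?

(a) xsxk: profile 2-2-2-1 — obeys.
(b) ɫŋɣʒ: profile 4-3-2-2 — obeys.
(c) lpk: profile 4-1-1 — obeys.
(d) hftj: profile 2-2-1-5 — violates.
(e) ʀsðt: profile 4-2-2-1 — obeys.
(f) tjʔð: profile 1-5-1-2 — violates.

4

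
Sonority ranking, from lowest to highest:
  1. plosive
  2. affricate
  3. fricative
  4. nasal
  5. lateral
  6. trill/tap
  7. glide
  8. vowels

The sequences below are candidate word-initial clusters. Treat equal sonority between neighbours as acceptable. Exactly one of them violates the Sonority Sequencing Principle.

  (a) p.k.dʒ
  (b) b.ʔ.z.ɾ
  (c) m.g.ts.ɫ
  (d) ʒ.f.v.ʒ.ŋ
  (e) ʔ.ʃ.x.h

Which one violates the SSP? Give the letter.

(a) sonority 1-1-2: well-formed.
(b) sonority 1-1-3-6: well-formed.
(c) sonority 4-1-2-5: ill-formed.
(d) sonority 3-3-3-3-4: well-formed.
(e) sonority 1-3-3-3: well-formed.

c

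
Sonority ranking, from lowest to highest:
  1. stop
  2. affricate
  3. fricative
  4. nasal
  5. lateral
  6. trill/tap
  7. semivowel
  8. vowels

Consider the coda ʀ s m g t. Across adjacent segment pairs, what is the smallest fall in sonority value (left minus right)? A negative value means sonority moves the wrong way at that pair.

/ʀ/ is a trill/tap (sonority 6).
/s/ is a fricative (sonority 3).
/m/ is a nasal (sonority 4).
/g/ is a stop (sonority 1).
/t/ is a stop (sonority 1).
/ʀ/→/s/: change +3.
/s/→/m/: change -1.
/m/→/g/: change +3.
/g/→/t/: change +0.
Minimum = -1.

-1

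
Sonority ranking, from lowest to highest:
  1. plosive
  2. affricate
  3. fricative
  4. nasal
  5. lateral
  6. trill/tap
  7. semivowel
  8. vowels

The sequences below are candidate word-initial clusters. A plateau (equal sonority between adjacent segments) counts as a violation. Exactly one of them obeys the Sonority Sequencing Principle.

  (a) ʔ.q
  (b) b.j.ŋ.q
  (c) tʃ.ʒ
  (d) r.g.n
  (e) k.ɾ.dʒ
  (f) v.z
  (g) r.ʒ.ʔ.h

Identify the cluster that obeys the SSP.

(a) ʔ.q: profile 1-1 — violates.
(b) b.j.ŋ.q: profile 1-7-4-1 — violates.
(c) tʃ.ʒ: profile 2-3 — obeys.
(d) r.g.n: profile 6-1-4 — violates.
(e) k.ɾ.dʒ: profile 1-6-2 — violates.
(f) v.z: profile 3-3 — violates.
(g) r.ʒ.ʔ.h: profile 6-3-1-3 — violates.

c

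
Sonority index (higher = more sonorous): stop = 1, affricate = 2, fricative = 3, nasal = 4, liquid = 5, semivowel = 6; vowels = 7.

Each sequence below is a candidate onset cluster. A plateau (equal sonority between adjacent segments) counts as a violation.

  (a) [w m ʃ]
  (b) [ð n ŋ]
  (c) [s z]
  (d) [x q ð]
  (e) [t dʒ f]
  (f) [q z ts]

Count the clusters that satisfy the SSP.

1

(a) sonority 6-4-3: ill-formed.
(b) sonority 3-4-4: ill-formed.
(c) sonority 3-3: ill-formed.
(d) sonority 3-1-3: ill-formed.
(e) sonority 1-2-3: well-formed.
(f) sonority 1-3-2: ill-formed.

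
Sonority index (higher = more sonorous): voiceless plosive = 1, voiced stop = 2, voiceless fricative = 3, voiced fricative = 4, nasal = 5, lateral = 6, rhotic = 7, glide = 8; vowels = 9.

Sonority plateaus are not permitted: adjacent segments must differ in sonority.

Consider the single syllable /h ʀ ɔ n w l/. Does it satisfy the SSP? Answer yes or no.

Onset: /h/ is a voiceless fricative (sonority 3), /ʀ/ is a rhotic (sonority 7); then the nucleus /ɔ/ (sonority 9).
Onset profile 3-7-9 — rises to the nucleus.
Coda: /n/ is a nasal (sonority 5), /w/ is a glide (sonority 8), /l/ is a lateral (sonority 6).
Coda profile 9-5-8-6 — does not strictly fall throughout.

no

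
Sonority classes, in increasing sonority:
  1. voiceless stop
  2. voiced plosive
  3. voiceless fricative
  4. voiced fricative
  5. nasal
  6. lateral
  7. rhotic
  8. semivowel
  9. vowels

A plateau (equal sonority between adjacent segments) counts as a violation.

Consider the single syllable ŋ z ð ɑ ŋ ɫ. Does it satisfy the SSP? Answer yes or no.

Onset: /ŋ/ is a nasal (sonority 5), /z/ is a voiced fricative (sonority 4), /ð/ is a voiced fricative (sonority 4); then the nucleus /ɑ/ (sonority 9).
Onset profile 5-4-4-9 — does not strictly rise throughout.
Coda: /ŋ/ is a nasal (sonority 5), /ɫ/ is a lateral (sonority 6).
Coda profile 9-5-6 — does not strictly fall throughout.

no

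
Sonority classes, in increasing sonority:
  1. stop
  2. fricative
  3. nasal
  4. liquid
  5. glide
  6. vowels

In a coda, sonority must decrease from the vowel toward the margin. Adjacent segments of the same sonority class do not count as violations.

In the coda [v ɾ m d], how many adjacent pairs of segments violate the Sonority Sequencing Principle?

1

/v/ is a fricative (sonority 2).
/ɾ/ is a liquid (sonority 4).
/m/ is a nasal (sonority 3).
/d/ is a stop (sonority 1).
/v/→/ɾ/: 2→4 (does not fall) — violation.
/ɾ/→/m/: 4→3 (falls) — ok.
/m/→/d/: 3→1 (falls) — ok.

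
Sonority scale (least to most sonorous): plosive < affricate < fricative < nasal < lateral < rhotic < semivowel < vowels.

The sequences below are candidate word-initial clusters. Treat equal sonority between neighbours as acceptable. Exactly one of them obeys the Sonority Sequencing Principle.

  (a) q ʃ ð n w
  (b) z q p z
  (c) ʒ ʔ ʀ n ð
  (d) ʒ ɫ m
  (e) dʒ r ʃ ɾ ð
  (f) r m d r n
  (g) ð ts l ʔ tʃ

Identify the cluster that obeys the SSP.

a

(a) 1-3-3-4-7 → obeys
(b) 3-1-1-3 → violates
(c) 3-1-6-4-3 → violates
(d) 3-5-4 → violates
(e) 2-6-3-6-3 → violates
(f) 6-4-1-6-4 → violates
(g) 3-2-5-1-2 → violates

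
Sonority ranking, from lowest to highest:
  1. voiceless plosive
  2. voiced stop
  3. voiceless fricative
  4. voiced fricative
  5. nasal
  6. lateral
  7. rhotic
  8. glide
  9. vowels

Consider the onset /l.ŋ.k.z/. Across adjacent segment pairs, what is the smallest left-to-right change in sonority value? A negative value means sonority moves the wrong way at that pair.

/l/: lateral = 6.
/ŋ/: nasal = 5.
/k/: voiceless plosive = 1.
/z/: voiced fricative = 4.
/l/→/ŋ/: change -1.
/ŋ/→/k/: change -4.
/k/→/z/: change +3.
Minimum = -4.

-4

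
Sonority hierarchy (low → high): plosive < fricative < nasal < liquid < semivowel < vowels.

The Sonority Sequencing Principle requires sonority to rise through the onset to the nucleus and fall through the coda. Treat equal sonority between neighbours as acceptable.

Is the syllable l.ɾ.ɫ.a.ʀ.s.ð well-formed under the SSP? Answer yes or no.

yes

Onset: /l/ is a liquid (sonority 4), /ɾ/ is a liquid (sonority 4), /ɫ/ is a liquid (sonority 4); then the nucleus /a/ (sonority 6).
Onset profile 4-4-4-6 — rises to the nucleus.
Coda: /ʀ/ is a liquid (sonority 4), /s/ is a fricative (sonority 2), /ð/ is a fricative (sonority 2).
Coda profile 6-4-2-2 — falls from the nucleus.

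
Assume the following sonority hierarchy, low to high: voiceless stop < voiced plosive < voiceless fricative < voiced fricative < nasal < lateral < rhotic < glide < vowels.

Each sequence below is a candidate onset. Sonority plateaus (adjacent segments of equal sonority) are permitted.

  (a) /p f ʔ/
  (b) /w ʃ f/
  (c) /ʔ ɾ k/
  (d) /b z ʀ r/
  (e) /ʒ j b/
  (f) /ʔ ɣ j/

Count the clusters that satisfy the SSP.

(a) /p f ʔ/: profile 1-3-1 — violates.
(b) /w ʃ f/: profile 8-3-3 — violates.
(c) /ʔ ɾ k/: profile 1-7-1 — violates.
(d) /b z ʀ r/: profile 2-4-7-7 — obeys.
(e) /ʒ j b/: profile 4-8-2 — violates.
(f) /ʔ ɣ j/: profile 1-4-8 — obeys.

2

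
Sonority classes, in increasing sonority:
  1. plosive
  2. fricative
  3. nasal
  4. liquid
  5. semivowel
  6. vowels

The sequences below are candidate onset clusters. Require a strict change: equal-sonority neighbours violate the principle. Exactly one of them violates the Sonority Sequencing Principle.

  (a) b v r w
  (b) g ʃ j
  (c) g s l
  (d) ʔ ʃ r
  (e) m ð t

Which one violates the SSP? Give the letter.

(a) 1-2-4-5 → obeys
(b) 1-2-5 → obeys
(c) 1-2-4 → obeys
(d) 1-2-4 → obeys
(e) 3-2-1 → violates

e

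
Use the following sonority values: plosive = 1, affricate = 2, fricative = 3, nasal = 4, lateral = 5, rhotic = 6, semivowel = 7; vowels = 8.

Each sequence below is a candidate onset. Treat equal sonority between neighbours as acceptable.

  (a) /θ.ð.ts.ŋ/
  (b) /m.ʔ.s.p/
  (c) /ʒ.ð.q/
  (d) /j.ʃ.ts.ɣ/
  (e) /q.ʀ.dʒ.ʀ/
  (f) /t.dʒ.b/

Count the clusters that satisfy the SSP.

0

(a) /θ.ð.ts.ŋ/: profile 3-3-2-4 — violates.
(b) /m.ʔ.s.p/: profile 4-1-3-1 — violates.
(c) /ʒ.ð.q/: profile 3-3-1 — violates.
(d) /j.ʃ.ts.ɣ/: profile 7-3-2-3 — violates.
(e) /q.ʀ.dʒ.ʀ/: profile 1-6-2-6 — violates.
(f) /t.dʒ.b/: profile 1-2-1 — violates.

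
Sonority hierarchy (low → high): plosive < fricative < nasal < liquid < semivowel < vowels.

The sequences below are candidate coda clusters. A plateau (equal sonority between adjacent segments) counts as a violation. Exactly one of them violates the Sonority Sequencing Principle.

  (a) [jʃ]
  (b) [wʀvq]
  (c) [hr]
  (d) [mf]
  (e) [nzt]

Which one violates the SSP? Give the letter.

c

(a) 5-2 → obeys
(b) 5-4-2-1 → obeys
(c) 2-4 → violates
(d) 3-2 → obeys
(e) 3-2-1 → obeys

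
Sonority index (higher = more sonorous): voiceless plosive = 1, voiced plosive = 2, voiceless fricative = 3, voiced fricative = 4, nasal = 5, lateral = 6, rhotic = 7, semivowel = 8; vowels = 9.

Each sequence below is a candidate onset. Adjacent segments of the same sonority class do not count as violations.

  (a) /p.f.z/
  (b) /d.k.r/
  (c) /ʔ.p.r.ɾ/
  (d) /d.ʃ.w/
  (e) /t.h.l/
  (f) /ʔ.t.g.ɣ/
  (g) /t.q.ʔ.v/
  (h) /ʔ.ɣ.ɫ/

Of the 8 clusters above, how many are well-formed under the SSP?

7

(a) 1-3-4 → obeys
(b) 2-1-7 → violates
(c) 1-1-7-7 → obeys
(d) 2-3-8 → obeys
(e) 1-3-6 → obeys
(f) 1-1-2-4 → obeys
(g) 1-1-1-4 → obeys
(h) 1-4-6 → obeys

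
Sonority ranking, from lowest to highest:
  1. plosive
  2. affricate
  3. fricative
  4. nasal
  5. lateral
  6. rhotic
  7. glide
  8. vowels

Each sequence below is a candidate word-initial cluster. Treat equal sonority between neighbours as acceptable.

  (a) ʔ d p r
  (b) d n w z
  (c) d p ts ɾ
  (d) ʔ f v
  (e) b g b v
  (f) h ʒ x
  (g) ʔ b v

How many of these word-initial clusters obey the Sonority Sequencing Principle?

(a) 1-1-1-6 → obeys
(b) 1-4-7-3 → violates
(c) 1-1-2-6 → obeys
(d) 1-3-3 → obeys
(e) 1-1-1-3 → obeys
(f) 3-3-3 → obeys
(g) 1-1-3 → obeys

6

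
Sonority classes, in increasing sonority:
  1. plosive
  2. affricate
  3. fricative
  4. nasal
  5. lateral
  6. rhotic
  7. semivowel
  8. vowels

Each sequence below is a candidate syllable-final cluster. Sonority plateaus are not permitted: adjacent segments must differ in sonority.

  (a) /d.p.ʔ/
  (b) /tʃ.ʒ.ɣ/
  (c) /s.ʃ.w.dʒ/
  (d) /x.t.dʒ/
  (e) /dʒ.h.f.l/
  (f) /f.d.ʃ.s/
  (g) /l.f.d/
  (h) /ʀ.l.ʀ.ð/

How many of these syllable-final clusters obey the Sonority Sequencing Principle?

(a) /d.p.ʔ/: profile 1-1-1 — violates.
(b) /tʃ.ʒ.ɣ/: profile 2-3-3 — violates.
(c) /s.ʃ.w.dʒ/: profile 3-3-7-2 — violates.
(d) /x.t.dʒ/: profile 3-1-2 — violates.
(e) /dʒ.h.f.l/: profile 2-3-3-5 — violates.
(f) /f.d.ʃ.s/: profile 3-1-3-3 — violates.
(g) /l.f.d/: profile 5-3-1 — obeys.
(h) /ʀ.l.ʀ.ð/: profile 6-5-6-3 — violates.

1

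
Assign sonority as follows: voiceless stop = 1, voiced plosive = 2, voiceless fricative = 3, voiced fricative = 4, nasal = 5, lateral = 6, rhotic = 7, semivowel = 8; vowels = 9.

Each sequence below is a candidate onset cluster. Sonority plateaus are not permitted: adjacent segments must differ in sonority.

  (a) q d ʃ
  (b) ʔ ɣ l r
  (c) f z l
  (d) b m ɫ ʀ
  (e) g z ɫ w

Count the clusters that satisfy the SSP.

5

(a) sonority 1-2-3: well-formed.
(b) sonority 1-4-6-7: well-formed.
(c) sonority 3-4-6: well-formed.
(d) sonority 2-5-6-7: well-formed.
(e) sonority 2-4-6-8: well-formed.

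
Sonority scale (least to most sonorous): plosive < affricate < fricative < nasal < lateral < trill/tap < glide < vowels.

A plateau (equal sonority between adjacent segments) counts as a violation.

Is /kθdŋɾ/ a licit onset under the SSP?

/k/ — plosive, sonority 1.
/θ/ — fricative, sonority 3.
/d/ — plosive, sonority 1.
/ŋ/ — nasal, sonority 4.
/ɾ/ — trill/tap, sonority 6.
The profile is 1-3-1-4-6. Between /θ/ (3) and /d/ (1) sonority does not rise, so the cluster violates the SSP.

no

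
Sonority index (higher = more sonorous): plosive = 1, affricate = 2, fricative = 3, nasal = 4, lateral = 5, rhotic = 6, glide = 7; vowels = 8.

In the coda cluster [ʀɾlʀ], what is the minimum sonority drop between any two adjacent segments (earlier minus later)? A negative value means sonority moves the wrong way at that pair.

-1

/ʀ/ — rhotic, sonority 6.
/ɾ/ — rhotic, sonority 6.
/l/ — lateral, sonority 5.
/ʀ/ — rhotic, sonority 6.
/ʀ/→/ɾ/: change +0.
/ɾ/→/l/: change +1.
/l/→/ʀ/: change -1.
Minimum = -1.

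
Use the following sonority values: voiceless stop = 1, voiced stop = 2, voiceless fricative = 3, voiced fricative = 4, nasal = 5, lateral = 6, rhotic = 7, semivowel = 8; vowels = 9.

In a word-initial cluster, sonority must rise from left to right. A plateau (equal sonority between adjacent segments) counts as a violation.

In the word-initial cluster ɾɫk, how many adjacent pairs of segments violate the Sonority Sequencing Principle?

/ɾ/ — rhotic, sonority 7.
/ɫ/ — lateral, sonority 6.
/k/ — voiceless stop, sonority 1.
/ɾ/→/ɫ/: 7→6 (does not rise) — violation.
/ɫ/→/k/: 6→1 (does not rise) — violation.

2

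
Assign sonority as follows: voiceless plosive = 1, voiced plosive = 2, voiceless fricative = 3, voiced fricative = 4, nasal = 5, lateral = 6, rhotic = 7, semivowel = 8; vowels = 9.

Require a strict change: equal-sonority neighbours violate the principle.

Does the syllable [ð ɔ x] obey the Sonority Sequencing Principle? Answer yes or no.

yes

Onset: /ð/ is a voiced fricative (sonority 4); then the nucleus /ɔ/ (sonority 9).
Onset profile 4-9 — rises to the nucleus.
Coda: /x/ is a voiceless fricative (sonority 3).
Coda profile 9-3 — falls from the nucleus.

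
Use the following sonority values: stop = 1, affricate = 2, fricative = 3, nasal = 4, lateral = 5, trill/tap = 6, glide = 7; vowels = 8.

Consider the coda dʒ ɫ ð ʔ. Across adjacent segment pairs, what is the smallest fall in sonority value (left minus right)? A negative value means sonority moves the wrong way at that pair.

-3

/dʒ/: affricate = 2.
/ɫ/: lateral = 5.
/ð/: fricative = 3.
/ʔ/: stop = 1.
/dʒ/→/ɫ/: change -3.
/ɫ/→/ð/: change +2.
/ð/→/ʔ/: change +2.
Minimum = -3.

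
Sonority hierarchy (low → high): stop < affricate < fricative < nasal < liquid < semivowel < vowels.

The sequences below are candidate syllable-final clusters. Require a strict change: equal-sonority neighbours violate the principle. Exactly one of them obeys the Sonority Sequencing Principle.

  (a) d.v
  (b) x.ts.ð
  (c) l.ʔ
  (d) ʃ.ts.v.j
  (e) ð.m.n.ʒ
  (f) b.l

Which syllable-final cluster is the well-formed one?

c

(a) 1-3 → violates
(b) 3-2-3 → violates
(c) 5-1 → obeys
(d) 3-2-3-6 → violates
(e) 3-4-4-3 → violates
(f) 1-5 → violates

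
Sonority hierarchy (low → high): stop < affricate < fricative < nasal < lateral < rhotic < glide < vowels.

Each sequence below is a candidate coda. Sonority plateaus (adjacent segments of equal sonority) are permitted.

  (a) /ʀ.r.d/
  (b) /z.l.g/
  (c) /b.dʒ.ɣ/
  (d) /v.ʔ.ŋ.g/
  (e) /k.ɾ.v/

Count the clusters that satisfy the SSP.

(a) /ʀ.r.d/: profile 6-6-1 — obeys.
(b) /z.l.g/: profile 3-5-1 — violates.
(c) /b.dʒ.ɣ/: profile 1-2-3 — violates.
(d) /v.ʔ.ŋ.g/: profile 3-1-4-1 — violates.
(e) /k.ɾ.v/: profile 1-6-3 — violates.

1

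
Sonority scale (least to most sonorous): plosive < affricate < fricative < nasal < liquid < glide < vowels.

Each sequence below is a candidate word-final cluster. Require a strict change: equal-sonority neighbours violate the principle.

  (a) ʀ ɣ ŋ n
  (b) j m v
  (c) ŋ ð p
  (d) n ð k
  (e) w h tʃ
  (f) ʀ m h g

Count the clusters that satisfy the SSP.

(a) sonority 5-3-4-4: ill-formed.
(b) sonority 6-4-3: well-formed.
(c) sonority 4-3-1: well-formed.
(d) sonority 4-3-1: well-formed.
(e) sonority 6-3-2: well-formed.
(f) sonority 5-4-3-1: well-formed.

5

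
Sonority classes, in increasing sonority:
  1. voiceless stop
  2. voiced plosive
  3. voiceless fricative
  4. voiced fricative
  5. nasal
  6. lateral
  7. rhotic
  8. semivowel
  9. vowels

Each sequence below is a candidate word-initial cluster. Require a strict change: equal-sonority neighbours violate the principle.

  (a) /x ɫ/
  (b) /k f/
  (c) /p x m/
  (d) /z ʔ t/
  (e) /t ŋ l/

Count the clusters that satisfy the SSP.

4

(a) sonority 3-6: well-formed.
(b) sonority 1-3: well-formed.
(c) sonority 1-3-5: well-formed.
(d) sonority 4-1-1: ill-formed.
(e) sonority 1-5-6: well-formed.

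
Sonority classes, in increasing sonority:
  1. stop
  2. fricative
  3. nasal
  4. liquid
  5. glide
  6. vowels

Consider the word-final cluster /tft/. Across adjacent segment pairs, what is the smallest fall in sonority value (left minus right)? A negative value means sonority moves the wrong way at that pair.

/t/: stop = 1.
/f/: fricative = 2.
/t/: stop = 1.
/t/→/f/: change -1.
/f/→/t/: change +1.
Minimum = -1.

-1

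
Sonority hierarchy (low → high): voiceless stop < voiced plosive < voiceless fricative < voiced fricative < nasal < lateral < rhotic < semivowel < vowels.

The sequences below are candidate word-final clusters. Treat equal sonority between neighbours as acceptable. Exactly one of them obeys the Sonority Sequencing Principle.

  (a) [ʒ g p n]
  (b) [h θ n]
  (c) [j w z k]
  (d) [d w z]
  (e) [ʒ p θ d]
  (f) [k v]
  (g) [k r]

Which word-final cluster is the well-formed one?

(a) 4-2-1-5 → violates
(b) 3-3-5 → violates
(c) 8-8-4-1 → obeys
(d) 2-8-4 → violates
(e) 4-1-3-2 → violates
(f) 1-4 → violates
(g) 1-7 → violates

c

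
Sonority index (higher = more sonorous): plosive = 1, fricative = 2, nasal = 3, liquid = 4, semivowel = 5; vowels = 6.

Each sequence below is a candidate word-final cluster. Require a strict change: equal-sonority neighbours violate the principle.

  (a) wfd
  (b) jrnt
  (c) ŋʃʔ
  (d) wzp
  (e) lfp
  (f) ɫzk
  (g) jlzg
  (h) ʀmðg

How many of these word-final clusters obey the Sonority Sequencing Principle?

8

(a) 5-2-1 → obeys
(b) 5-4-3-1 → obeys
(c) 3-2-1 → obeys
(d) 5-2-1 → obeys
(e) 4-2-1 → obeys
(f) 4-2-1 → obeys
(g) 5-4-2-1 → obeys
(h) 4-3-2-1 → obeys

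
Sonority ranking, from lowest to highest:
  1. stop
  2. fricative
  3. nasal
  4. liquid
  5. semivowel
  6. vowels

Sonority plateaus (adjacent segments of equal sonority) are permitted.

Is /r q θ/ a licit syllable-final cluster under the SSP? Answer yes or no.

no

/r/: liquid = 4.
/q/: stop = 1.
/θ/: fricative = 2.
The profile is 4-1-2. Between /q/ (1) and /θ/ (2) sonority does not fall, so the cluster violates the SSP.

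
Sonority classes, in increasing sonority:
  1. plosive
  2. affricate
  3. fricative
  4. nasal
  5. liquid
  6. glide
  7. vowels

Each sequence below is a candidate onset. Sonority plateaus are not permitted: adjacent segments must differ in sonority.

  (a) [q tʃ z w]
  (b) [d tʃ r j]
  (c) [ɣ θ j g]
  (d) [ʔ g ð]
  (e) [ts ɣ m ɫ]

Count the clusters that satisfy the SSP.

(a) [q tʃ z w]: profile 1-2-3-6 — obeys.
(b) [d tʃ r j]: profile 1-2-5-6 — obeys.
(c) [ɣ θ j g]: profile 3-3-6-1 — violates.
(d) [ʔ g ð]: profile 1-1-3 — violates.
(e) [ts ɣ m ɫ]: profile 2-3-4-5 — obeys.

3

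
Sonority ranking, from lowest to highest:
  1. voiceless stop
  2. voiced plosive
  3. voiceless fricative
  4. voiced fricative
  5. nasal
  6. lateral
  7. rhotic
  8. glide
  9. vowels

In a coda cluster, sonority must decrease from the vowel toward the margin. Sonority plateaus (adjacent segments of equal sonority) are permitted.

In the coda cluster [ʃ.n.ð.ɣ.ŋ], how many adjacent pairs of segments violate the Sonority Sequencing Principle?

/ʃ/ is a voiceless fricative (sonority 3).
/n/ is a nasal (sonority 5).
/ð/ is a voiced fricative (sonority 4).
/ɣ/ is a voiced fricative (sonority 4).
/ŋ/ is a nasal (sonority 5).
/ʃ/→/n/: 3→5 (does not fall) — violation.
/n/→/ð/: 5→4 (falls) — ok.
/ð/→/ɣ/: 4→4 (plateau, allowed) — ok.
/ɣ/→/ŋ/: 4→5 (does not fall) — violation.

2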